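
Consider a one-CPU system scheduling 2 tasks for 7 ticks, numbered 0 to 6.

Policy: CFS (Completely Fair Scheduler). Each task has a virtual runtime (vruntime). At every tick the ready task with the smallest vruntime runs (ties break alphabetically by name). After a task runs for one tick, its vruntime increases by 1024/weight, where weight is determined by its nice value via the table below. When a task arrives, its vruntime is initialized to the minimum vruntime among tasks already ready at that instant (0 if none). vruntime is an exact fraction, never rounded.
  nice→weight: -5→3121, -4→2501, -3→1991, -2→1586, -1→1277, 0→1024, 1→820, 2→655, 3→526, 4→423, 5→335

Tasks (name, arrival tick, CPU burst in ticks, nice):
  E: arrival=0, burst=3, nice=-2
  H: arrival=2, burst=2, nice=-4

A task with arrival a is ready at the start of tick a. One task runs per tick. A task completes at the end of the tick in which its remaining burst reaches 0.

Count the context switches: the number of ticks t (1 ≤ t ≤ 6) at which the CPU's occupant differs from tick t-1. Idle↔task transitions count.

t=0: vr[E=0] → run E
t=1: vr[E=512/793] → run E
t=2: vr[E=1024/793 H=1024/793] → run E
t=3: vr[H=1024/793] → run H
t=4: vr[H=55296/32513] → run H
t=5: (idle)
t=6: (idle)

context switches = 2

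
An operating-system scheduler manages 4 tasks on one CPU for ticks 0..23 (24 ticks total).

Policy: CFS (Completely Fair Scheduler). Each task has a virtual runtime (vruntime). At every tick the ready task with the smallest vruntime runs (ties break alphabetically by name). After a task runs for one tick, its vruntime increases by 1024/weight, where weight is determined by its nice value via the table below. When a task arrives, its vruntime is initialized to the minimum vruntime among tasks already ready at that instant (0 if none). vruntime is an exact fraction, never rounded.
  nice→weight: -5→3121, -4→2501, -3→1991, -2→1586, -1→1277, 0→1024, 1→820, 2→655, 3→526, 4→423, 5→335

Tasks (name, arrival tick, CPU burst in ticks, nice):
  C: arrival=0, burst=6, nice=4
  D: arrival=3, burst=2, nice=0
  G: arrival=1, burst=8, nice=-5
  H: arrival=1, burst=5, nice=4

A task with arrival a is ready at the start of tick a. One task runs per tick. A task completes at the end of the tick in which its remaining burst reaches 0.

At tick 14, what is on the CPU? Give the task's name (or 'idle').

running at tick 14 = H

t=0: vr[C=0] → run C
t=1: vr[C=1024/423 G=1024/423 H=1024/423] → run C
t=2: vr[C=2048/423 G=1024/423 H=1024/423] → run G
t=3: vr[C=2048/423 D=1024/423 G=3629056/1320183 H=1024/423] → run D
t=4: vr[C=2048/423 D=1447/423 G=3629056/1320183 H=1024/423] → run H
t=5: vr[C=2048/423 D=1447/423 G=3629056/1320183 H=2048/423] → run G
t=6: vr[C=2048/423 D=1447/423 G=4062208/1320183 H=2048/423] → run G
t=7: vr[C=2048/423 D=1447/423 G=4495360/1320183 H=2048/423] → run G
t=8: vr[C=2048/423 D=1447/423 G=4928512/1320183 H=2048/423] → run D
t=9: vr[C=2048/423 G=4928512/1320183 H=2048/423] → run G
t=10: vr[C=2048/423 G=5361664/1320183 H=2048/423] → run G
t=11: vr[C=2048/423 G=5794816/1320183 H=2048/423] → run G
t=12: vr[C=2048/423 G=6227968/1320183 H=2048/423] → run G
t=13: vr[C=2048/423 H=2048/423] → run C
t=14: vr[C=1024/141 H=2048/423] → run H
t=15: vr[C=1024/141 H=1024/141] → run C
t=16: vr[C=4096/423 H=1024/141] → run H
t=17: vr[C=4096/423 H=4096/423] → run C
t=18: vr[C=5120/423 H=4096/423] → run H
t=19: vr[C=5120/423 H=5120/423] → run C
t=20: vr[H=5120/423] → run H
t=21: (idle)
t=22: (idle)
t=23: (idle)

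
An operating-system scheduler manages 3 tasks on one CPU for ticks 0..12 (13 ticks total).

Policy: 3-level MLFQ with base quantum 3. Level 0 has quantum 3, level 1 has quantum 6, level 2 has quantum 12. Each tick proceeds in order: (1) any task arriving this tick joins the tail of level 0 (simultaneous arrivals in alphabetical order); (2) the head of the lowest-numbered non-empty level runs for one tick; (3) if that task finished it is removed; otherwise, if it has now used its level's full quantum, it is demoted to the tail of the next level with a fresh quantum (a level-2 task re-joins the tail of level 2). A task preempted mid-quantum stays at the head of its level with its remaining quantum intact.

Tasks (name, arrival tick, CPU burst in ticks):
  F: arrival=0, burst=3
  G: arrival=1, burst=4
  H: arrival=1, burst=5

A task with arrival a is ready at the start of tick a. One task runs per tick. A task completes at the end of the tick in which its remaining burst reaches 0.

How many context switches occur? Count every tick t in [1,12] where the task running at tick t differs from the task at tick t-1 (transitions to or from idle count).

t=0: L0/L1/L2 = F/-/- → run F
t=1: L0/L1/L2 = FGH/-/- → run F
t=2: L0/L1/L2 = FGH/-/- → run F
t=3: L0/L1/L2 = GH/-/- → run G
t=4: L0/L1/L2 = GH/-/- → run G
t=5: L0/L1/L2 = GH/-/- → run G
t=6: L0/L1/L2 = H/G/- → run H
t=7: L0/L1/L2 = H/G/- → run H
t=8: L0/L1/L2 = H/G/- → run H
t=9: L0/L1/L2 = -/GH/- → run G
t=10: L0/L1/L2 = -/H/- → run H
t=11: L0/L1/L2 = -/H/- → run H
t=12: (idle)

context switches = 5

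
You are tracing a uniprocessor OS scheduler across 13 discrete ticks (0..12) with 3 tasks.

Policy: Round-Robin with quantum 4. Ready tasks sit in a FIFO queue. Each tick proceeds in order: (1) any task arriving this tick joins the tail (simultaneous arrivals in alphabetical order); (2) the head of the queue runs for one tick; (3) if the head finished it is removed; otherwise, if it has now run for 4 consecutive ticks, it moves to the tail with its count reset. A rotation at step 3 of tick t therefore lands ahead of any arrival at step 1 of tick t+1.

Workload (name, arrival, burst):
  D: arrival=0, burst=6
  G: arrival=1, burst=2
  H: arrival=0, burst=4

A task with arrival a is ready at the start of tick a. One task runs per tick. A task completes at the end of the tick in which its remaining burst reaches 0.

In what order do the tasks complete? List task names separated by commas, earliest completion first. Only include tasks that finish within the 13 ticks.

t=0: queue=[D,H] q_used=0 → run D
t=1: queue=[D,H,G] q_used=1 → run D
t=2: queue=[D,H,G] q_used=2 → run D
t=3: queue=[D,H,G] q_used=3 → run D
t=4: queue=[H,G,D] q_used=0 → run H
t=5: queue=[H,G,D] q_used=1 → run H
t=6: queue=[H,G,D] q_used=2 → run H
t=7: queue=[H,G,D] q_used=3 → run H
t=8: queue=[G,D] q_used=0 → run G
t=9: queue=[G,D] q_used=1 → run G
t=10: queue=[D] q_used=0 → run D
t=11: queue=[D] q_used=1 → run D
t=12: (idle)

completion order = H, G, D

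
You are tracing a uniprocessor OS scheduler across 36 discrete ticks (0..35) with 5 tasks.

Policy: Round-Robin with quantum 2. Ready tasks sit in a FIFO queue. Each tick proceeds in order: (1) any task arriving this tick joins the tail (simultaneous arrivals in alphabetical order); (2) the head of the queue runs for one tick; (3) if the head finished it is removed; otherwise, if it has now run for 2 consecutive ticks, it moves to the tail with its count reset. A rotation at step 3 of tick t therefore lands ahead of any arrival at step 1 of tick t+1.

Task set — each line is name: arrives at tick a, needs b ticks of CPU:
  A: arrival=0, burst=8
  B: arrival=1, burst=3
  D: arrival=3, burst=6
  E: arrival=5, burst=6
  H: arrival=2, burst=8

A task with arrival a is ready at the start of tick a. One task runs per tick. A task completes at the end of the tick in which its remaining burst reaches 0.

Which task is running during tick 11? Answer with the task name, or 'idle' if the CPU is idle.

running at tick 11 = E

t=0: queue=[A] q_used=0 → run A
t=1: queue=[A,B] q_used=1 → run A
t=2: queue=[B,A,H] q_used=0 → run B
t=3: queue=[B,A,H,D] q_used=1 → run B
t=4: queue=[A,H,D,B] q_used=0 → run A
t=5: queue=[A,H,D,B,E] q_used=1 → run A
t=6: queue=[H,D,B,E,A] q_used=0 → run H
t=7: queue=[H,D,B,E,A] q_used=1 → run H
t=8: queue=[D,B,E,A,H] q_used=0 → run D
t=9: queue=[D,B,E,A,H] q_used=1 → run D
t=10: queue=[B,E,A,H,D] q_used=0 → run B
t=11: queue=[E,A,H,D] q_used=0 → run E
t=12: queue=[E,A,H,D] q_used=1 → run E
t=13: queue=[A,H,D,E] q_used=0 → run A
t=14: queue=[A,H,D,E] q_used=1 → run A
t=15: queue=[H,D,E,A] q_used=0 → run H
t=16: queue=[H,D,E,A] q_used=1 → run H
t=17: queue=[D,E,A,H] q_used=0 → run D
t=18: queue=[D,E,A,H] q_used=1 → run D
t=19: queue=[E,A,H,D] q_used=0 → run E
t=20: queue=[E,A,H,D] q_used=1 → run E
t=21: queue=[A,H,D,E] q_used=0 → run A
t=22: queue=[A,H,D,E] q_used=1 → run A
t=23: queue=[H,D,E] q_used=0 → run H
t=24: queue=[H,D,E] q_used=1 → run H
t=25: queue=[D,E,H] q_used=0 → run D
t=26: queue=[D,E,H] q_used=1 → run D
t=27: queue=[E,H] q_used=0 → run E
t=28: queue=[E,H] q_used=1 → run E
t=29: queue=[H] q_used=0 → run H
t=30: queue=[H] q_used=1 → run H
t=31: (idle)
t=32: (idle)
t=33: (idle)
t=34: (idle)
t=35: (idle)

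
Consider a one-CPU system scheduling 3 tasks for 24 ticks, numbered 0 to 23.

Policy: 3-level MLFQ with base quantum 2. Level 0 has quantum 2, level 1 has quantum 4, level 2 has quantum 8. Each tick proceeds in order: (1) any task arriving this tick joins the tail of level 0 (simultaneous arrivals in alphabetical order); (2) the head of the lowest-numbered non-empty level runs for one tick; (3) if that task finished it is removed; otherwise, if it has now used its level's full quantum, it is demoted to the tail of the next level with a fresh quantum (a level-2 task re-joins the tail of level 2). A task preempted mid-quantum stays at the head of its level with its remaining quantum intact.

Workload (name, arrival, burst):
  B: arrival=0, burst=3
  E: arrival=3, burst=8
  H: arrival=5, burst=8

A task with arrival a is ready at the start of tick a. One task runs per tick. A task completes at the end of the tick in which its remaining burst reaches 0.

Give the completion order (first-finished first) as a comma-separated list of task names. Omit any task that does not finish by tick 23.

completion order = B, E, H

t=0: L0/L1/L2 = B/-/- → run B
t=1: L0/L1/L2 = B/-/- → run B
t=2: L0/L1/L2 = -/B/- → run B
t=3: L0/L1/L2 = E/-/- → run E
t=4: L0/L1/L2 = E/-/- → run E
t=5: L0/L1/L2 = H/E/- → run H
t=6: L0/L1/L2 = H/E/- → run H
t=7: L0/L1/L2 = -/EH/- → run E
t=8: L0/L1/L2 = -/EH/- → run E
t=9: L0/L1/L2 = -/EH/- → run E
t=10: L0/L1/L2 = -/EH/- → run E
t=11: L0/L1/L2 = -/H/E → run H
t=12: L0/L1/L2 = -/H/E → run H
t=13: L0/L1/L2 = -/H/E → run H
t=14: L0/L1/L2 = -/H/E → run H
t=15: L0/L1/L2 = -/-/EH → run E
t=16: L0/L1/L2 = -/-/EH → run E
t=17: L0/L1/L2 = -/-/H → run H
t=18: L0/L1/L2 = -/-/H → run H
t=19: (idle)
t=20: (idle)
t=21: (idle)
t=22: (idle)
t=23: (idle)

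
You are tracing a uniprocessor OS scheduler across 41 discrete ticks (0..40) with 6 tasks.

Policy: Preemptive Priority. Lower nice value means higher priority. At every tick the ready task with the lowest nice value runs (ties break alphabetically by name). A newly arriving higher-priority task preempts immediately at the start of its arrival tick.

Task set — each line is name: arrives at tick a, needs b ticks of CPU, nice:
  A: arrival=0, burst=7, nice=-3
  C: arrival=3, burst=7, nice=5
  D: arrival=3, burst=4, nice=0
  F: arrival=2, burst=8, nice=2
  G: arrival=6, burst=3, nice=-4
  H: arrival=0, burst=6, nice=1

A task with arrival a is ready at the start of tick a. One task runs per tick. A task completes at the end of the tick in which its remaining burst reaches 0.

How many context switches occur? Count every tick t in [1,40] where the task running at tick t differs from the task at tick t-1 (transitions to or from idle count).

t=0: ready={A,H} → run A
t=1: ready={A,H} → run A
t=2: ready={A,F,H} → run A
t=3: ready={A,C,D,F,H} → run A
t=4: ready={A,C,D,F,H} → run A
t=5: ready={A,C,D,F,H} → run A
t=6: ready={A,C,D,F,G,H} → run G
t=7: ready={A,C,D,F,G,H} → run G
t=8: ready={A,C,D,F,G,H} → run G
t=9: ready={A,C,D,F,H} → run A
t=10: ready={C,D,F,H} → run D
t=11: ready={C,D,F,H} → run D
t=12: ready={C,D,F,H} → run D
t=13: ready={C,D,F,H} → run D
t=14: ready={C,F,H} → run H
t=15: ready={C,F,H} → run H
t=16: ready={C,F,H} → run H
t=17: ready={C,F,H} → run H
t=18: ready={C,F,H} → run H
t=19: ready={C,F,H} → run H
t=20: ready={C,F} → run F
t=21: ready={C,F} → run F
t=22: ready={C,F} → run F
t=23: ready={C,F} → run F
t=24: ready={C,F} → run F
t=25: ready={C,F} → run F
t=26: ready={C,F} → run F
t=27: ready={C,F} → run F
t=28: ready={C} → run C
t=29: ready={C} → run C
t=30: ready={C} → run C
t=31: ready={C} → run C
t=32: ready={C} → run C
t=33: ready={C} → run C
t=34: ready={C} → run C
t=35: (idle)
t=36: (idle)
t=37: (idle)
t=38: (idle)
t=39: (idle)
t=40: (idle)

context switches = 7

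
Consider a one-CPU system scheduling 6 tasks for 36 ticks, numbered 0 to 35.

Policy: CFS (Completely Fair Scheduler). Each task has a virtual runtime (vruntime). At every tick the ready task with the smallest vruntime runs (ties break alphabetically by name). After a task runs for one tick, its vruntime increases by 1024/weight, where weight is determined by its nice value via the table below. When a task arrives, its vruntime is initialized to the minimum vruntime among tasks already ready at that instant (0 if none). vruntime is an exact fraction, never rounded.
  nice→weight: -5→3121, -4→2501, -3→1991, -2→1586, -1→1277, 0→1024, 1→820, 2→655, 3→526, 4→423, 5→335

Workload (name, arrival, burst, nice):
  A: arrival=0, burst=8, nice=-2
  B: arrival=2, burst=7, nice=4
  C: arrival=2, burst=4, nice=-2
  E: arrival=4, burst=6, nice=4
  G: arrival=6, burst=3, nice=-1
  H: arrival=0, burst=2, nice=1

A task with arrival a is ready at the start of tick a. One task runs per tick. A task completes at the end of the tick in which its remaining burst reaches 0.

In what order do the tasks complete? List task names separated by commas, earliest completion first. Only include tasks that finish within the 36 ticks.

t=0: vr[A=0 H=0] → run A
t=1: vr[A=512/793 H=0] → run H
t=2: vr[A=512/793 B=512/793 C=512/793 H=256/205] → run A
t=3: vr[A=1024/793 B=512/793 C=512/793 H=256/205] → run B
t=4: vr[A=1024/793 B=1028608/335439 C=512/793 E=512/793 H=256/205] → run C
t=5: vr[A=1024/793 B=1028608/335439 C=1024/793 E=512/793 H=256/205] → run E
t=6: vr[A=1024/793 B=1028608/335439 C=1024/793 E=1028608/335439 G=256/205 H=256/205] → run G
t=7: vr[A=1024/793 B=1028608/335439 C=1024/793 E=1028608/335439 G=536832/261785 H=256/205] → run H
t=8: vr[A=1024/793 B=1028608/335439 C=1024/793 E=1028608/335439 G=536832/261785] → run A
t=9: vr[A=1536/793 B=1028608/335439 C=1024/793 E=1028608/335439 G=536832/261785] → run C
t=10: vr[A=1536/793 B=1028608/335439 C=1536/793 E=1028608/335439 G=536832/261785] → run A
t=11: vr[A=2048/793 B=1028608/335439 C=1536/793 E=1028608/335439 G=536832/261785] → run C
t=12: vr[A=2048/793 B=1028608/335439 C=2048/793 E=1028608/335439 G=536832/261785] → run G
t=13: vr[A=2048/793 B=1028608/335439 C=2048/793 E=1028608/335439 G=746752/261785] → run A
t=14: vr[A=2560/793 B=1028608/335439 C=2048/793 E=1028608/335439 G=746752/261785] → run C
t=15: vr[A=2560/793 B=1028608/335439 E=1028608/335439 G=746752/261785] → run G
t=16: vr[A=2560/793 B=1028608/335439 E=1028608/335439] → run B
t=17: vr[A=2560/793 B=1840640/335439 E=1028608/335439] → run E
t=18: vr[A=2560/793 B=1840640/335439 E=1840640/335439] → run A
t=19: vr[A=3072/793 B=1840640/335439 E=1840640/335439] → run A
t=20: vr[A=3584/793 B=1840640/335439 E=1840640/335439] → run A
t=21: vr[B=1840640/335439 E=1840640/335439] → run B
t=22: vr[B=884224/111813 E=1840640/335439] → run E
t=23: vr[B=884224/111813 E=884224/111813] → run B
t=24: vr[B=3464704/335439 E=884224/111813] → run E
t=25: vr[B=3464704/335439 E=3464704/335439] → run B
t=26: vr[B=4276736/335439 E=3464704/335439] → run E
t=27: vr[B=4276736/335439 E=4276736/335439] → run B
t=28: vr[B=1696256/111813 E=4276736/335439] → run E
t=29: vr[B=1696256/111813] → run B
t=30: (idle)
t=31: (idle)
t=32: (idle)
t=33: (idle)
t=34: (idle)
t=35: (idle)

completion order = H, C, G, A, E, B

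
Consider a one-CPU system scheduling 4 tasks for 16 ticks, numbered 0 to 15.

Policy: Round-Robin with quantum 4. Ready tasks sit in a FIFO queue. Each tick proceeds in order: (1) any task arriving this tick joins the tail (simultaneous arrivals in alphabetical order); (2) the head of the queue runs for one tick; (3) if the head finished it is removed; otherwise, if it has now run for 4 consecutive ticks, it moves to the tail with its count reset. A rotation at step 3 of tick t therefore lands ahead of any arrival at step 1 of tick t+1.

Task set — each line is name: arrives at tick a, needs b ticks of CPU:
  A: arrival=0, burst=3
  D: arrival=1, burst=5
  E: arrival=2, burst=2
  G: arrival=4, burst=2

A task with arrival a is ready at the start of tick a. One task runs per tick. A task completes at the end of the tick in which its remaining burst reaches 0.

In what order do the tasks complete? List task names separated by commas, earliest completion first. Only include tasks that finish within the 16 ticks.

t=0: queue=[A] q_used=0 → run A
t=1: queue=[A,D] q_used=1 → run A
t=2: queue=[A,D,E] q_used=2 → run A
t=3: queue=[D,E] q_used=0 → run D
t=4: queue=[D,E,G] q_used=1 → run D
t=5: queue=[D,E,G] q_used=2 → run D
t=6: queue=[D,E,G] q_used=3 → run D
t=7: queue=[E,G,D] q_used=0 → run E
t=8: queue=[E,G,D] q_used=1 → run E
t=9: queue=[G,D] q_used=0 → run G
t=10: queue=[G,D] q_used=1 → run G
t=11: queue=[D] q_used=0 → run D
t=12: (idle)
t=13: (idle)
t=14: (idle)
t=15: (idle)

completion order = A, E, G, D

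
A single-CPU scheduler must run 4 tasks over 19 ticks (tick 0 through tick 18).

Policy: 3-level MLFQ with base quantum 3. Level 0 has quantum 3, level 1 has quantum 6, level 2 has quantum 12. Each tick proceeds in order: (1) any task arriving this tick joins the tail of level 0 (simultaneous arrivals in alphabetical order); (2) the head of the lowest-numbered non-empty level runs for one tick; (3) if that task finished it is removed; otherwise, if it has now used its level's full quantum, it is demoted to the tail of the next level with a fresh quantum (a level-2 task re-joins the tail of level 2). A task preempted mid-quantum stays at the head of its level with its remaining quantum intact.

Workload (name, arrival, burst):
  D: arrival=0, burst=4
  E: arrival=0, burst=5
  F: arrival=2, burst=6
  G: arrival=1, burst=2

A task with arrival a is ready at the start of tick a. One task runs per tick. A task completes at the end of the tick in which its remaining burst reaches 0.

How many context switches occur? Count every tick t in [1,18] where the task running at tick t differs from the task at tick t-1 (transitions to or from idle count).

context switches = 7

t=0: L0/L1/L2 = DE/-/- → run D
t=1: L0/L1/L2 = DEG/-/- → run D
t=2: L0/L1/L2 = DEGF/-/- → run D
t=3: L0/L1/L2 = EGF/D/- → run E
t=4: L0/L1/L2 = EGF/D/- → run E
t=5: L0/L1/L2 = EGF/D/- → run E
t=6: L0/L1/L2 = GF/DE/- → run G
t=7: L0/L1/L2 = GF/DE/- → run G
t=8: L0/L1/L2 = F/DE/- → run F
t=9: L0/L1/L2 = F/DE/- → run F
t=10: L0/L1/L2 = F/DE/- → run F
t=11: L0/L1/L2 = -/DEF/- → run D
t=12: L0/L1/L2 = -/EF/- → run E
t=13: L0/L1/L2 = -/EF/- → run E
t=14: L0/L1/L2 = -/F/- → run F
t=15: L0/L1/L2 = -/F/- → run F
t=16: L0/L1/L2 = -/F/- → run F
t=17: (idle)
t=18: (idle)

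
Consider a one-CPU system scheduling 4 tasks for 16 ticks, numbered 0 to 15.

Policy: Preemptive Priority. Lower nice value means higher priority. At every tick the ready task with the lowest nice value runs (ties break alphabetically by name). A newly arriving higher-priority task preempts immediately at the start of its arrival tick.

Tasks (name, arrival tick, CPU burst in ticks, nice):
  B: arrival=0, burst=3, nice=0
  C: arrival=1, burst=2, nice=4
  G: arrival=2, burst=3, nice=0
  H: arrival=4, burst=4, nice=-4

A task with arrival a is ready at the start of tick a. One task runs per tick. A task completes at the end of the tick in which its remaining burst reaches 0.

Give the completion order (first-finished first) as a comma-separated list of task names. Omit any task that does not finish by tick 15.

t=0: ready={B} → run B
t=1: ready={B,C} → run B
t=2: ready={B,C,G} → run B
t=3: ready={C,G} → run G
t=4: ready={C,G,H} → run H
t=5: ready={C,G,H} → run H
t=6: ready={C,G,H} → run H
t=7: ready={C,G,H} → run H
t=8: ready={C,G} → run G
t=9: ready={C,G} → run G
t=10: ready={C} → run C
t=11: ready={C} → run C
t=12: (idle)
t=13: (idle)
t=14: (idle)
t=15: (idle)

completion order = B, H, G, C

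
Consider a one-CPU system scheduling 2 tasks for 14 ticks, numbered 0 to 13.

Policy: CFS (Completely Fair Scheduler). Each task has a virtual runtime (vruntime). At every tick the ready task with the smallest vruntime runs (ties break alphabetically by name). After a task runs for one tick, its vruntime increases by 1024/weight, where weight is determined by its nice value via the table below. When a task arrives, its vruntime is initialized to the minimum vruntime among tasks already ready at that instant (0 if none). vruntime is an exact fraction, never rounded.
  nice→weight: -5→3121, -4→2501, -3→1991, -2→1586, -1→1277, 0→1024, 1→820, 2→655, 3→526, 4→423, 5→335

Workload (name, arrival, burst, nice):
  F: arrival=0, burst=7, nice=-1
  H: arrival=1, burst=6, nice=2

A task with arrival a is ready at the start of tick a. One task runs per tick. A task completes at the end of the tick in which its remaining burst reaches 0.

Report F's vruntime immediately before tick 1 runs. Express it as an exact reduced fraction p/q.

vruntime(F, start of tick 1) = 1024/1277

t=0: vr[F=0] → run F
t=1: vr[F=1024/1277 H=1024/1277] → run F
t=2: vr[F=2048/1277 H=1024/1277] → run H
t=3: vr[F=2048/1277 H=1978368/836435] → run F
t=4: vr[F=3072/1277 H=1978368/836435] → run H
t=5: vr[F=3072/1277 H=3286016/836435] → run F
t=6: vr[F=4096/1277 H=3286016/836435] → run F
t=7: vr[F=5120/1277 H=3286016/836435] → run H
t=8: vr[F=5120/1277 H=4593664/836435] → run F
t=9: vr[F=6144/1277 H=4593664/836435] → run F
t=10: vr[H=4593664/836435] → run H
t=11: vr[H=5901312/836435] → run H
t=12: vr[H=1441792/167287] → run H
t=13: (idle)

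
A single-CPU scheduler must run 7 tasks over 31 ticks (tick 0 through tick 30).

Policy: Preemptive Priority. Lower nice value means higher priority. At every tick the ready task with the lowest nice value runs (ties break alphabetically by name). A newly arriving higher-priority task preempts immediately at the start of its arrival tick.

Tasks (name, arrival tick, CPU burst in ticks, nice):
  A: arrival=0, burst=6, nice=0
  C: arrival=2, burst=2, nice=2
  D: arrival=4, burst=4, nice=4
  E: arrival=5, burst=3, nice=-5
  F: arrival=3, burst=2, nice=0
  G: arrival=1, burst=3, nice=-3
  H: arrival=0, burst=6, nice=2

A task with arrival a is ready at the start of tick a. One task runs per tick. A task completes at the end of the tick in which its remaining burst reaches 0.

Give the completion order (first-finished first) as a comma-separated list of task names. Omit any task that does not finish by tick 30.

completion order = G, E, A, F, C, H, D

t=0: ready={A,H} → run A
t=1: ready={A,G,H} → run G
t=2: ready={A,C,G,H} → run G
t=3: ready={A,C,F,G,H} → run G
t=4: ready={A,C,D,F,H} → run A
t=5: ready={A,C,D,E,F,H} → run E
t=6: ready={A,C,D,E,F,H} → run E
t=7: ready={A,C,D,E,F,H} → run E
t=8: ready={A,C,D,F,H} → run A
t=9: ready={A,C,D,F,H} → run A
t=10: ready={A,C,D,F,H} → run A
t=11: ready={A,C,D,F,H} → run A
t=12: ready={C,D,F,H} → run F
t=13: ready={C,D,F,H} → run F
t=14: ready={C,D,H} → run C
t=15: ready={C,D,H} → run C
t=16: ready={D,H} → run H
t=17: ready={D,H} → run H
t=18: ready={D,H} → run H
t=19: ready={D,H} → run H
t=20: ready={D,H} → run H
t=21: ready={D,H} → run H
t=22: ready={D} → run D
t=23: ready={D} → run D
t=24: ready={D} → run D
t=25: ready={D} → run D
t=26: (idle)
t=27: (idle)
t=28: (idle)
t=29: (idle)
t=30: (idle)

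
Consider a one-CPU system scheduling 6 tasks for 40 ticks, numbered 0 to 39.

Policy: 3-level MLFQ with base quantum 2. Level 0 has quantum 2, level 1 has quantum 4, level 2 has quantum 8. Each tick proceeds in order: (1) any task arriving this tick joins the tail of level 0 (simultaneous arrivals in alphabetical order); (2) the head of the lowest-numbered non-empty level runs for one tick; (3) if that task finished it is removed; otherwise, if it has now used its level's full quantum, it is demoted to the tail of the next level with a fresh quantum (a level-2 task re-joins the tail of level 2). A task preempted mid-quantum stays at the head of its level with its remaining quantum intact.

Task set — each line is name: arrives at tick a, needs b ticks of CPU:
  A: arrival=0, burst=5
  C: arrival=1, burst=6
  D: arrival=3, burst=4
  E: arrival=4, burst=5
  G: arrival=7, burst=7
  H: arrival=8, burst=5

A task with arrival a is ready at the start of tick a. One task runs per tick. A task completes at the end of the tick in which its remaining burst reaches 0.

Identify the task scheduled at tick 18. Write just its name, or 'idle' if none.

running at tick 18 = C

t=0: L0/L1/L2 = A/-/- → run A
t=1: L0/L1/L2 = AC/-/- → run A
t=2: L0/L1/L2 = C/A/- → run C
t=3: L0/L1/L2 = CD/A/- → run C
t=4: L0/L1/L2 = DE/AC/- → run D
t=5: L0/L1/L2 = DE/AC/- → run D
t=6: L0/L1/L2 = E/ACD/- → run E
t=7: L0/L1/L2 = EG/ACD/- → run E
t=8: L0/L1/L2 = GH/ACDE/- → run G
t=9: L0/L1/L2 = GH/ACDE/- → run G
t=10: L0/L1/L2 = H/ACDEG/- → run H
t=11: L0/L1/L2 = H/ACDEG/- → run H
t=12: L0/L1/L2 = -/ACDEGH/- → run A
t=13: L0/L1/L2 = -/ACDEGH/- → run A
t=14: L0/L1/L2 = -/ACDEGH/- → run A
t=15: L0/L1/L2 = -/CDEGH/- → run C
t=16: L0/L1/L2 = -/CDEGH/- → run C
t=17: L0/L1/L2 = -/CDEGH/- → run C
t=18: L0/L1/L2 = -/CDEGH/- → run C
t=19: L0/L1/L2 = -/DEGH/- → run D
t=20: L0/L1/L2 = -/DEGH/- → run D
t=21: L0/L1/L2 = -/EGH/- → run E
t=22: L0/L1/L2 = -/EGH/- → run E
t=23: L0/L1/L2 = -/EGH/- → run E
t=24: L0/L1/L2 = -/GH/- → run G
t=25: L0/L1/L2 = -/GH/- → run G
t=26: L0/L1/L2 = -/GH/- → run G
t=27: L0/L1/L2 = -/GH/- → run G
t=28: L0/L1/L2 = -/H/G → run H
t=29: L0/L1/L2 = -/H/G → run H
t=30: L0/L1/L2 = -/H/G → run H
t=31: L0/L1/L2 = -/-/G → run G
t=32: (idle)
t=33: (idle)
t=34: (idle)
t=35: (idle)
t=36: (idle)
t=37: (idle)
t=38: (idle)
t=39: (idle)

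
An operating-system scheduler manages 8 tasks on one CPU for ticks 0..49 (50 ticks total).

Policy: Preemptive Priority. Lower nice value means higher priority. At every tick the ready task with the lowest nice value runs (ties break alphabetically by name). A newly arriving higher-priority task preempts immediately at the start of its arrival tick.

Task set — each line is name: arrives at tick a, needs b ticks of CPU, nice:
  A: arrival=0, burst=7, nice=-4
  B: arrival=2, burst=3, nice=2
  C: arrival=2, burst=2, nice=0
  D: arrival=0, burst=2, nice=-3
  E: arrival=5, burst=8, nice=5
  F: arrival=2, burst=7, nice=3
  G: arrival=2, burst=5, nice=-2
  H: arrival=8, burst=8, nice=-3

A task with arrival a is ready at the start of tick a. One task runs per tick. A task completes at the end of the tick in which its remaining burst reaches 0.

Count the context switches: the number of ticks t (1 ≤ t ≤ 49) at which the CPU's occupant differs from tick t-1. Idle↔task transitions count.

context switches = 8

t=0: ready={A,D} → run A
t=1: ready={A,D} → run A
t=2: ready={A,B,C,D,F,G} → run A
t=3: ready={A,B,C,D,F,G} → run A
t=4: ready={A,B,C,D,F,G} → run A
t=5: ready={A,B,C,D,E,F,G} → run A
t=6: ready={A,B,C,D,E,F,G} → run A
t=7: ready={B,C,D,E,F,G} → run D
t=8: ready={B,C,D,E,F,G,H} → run D
t=9: ready={B,C,E,F,G,H} → run H
t=10: ready={B,C,E,F,G,H} → run H
t=11: ready={B,C,E,F,G,H} → run H
t=12: ready={B,C,E,F,G,H} → run H
t=13: ready={B,C,E,F,G,H} → run H
t=14: ready={B,C,E,F,G,H} → run H
t=15: ready={B,C,E,F,G,H} → run H
t=16: ready={B,C,E,F,G,H} → run H
t=17: ready={B,C,E,F,G} → run G
t=18: ready={B,C,E,F,G} → run G
t=19: ready={B,C,E,F,G} → run G
t=20: ready={B,C,E,F,G} → run G
t=21: ready={B,C,E,F,G} → run G
t=22: ready={B,C,E,F} → run C
t=23: ready={B,C,E,F} → run C
t=24: ready={B,E,F} → run B
t=25: ready={B,E,F} → run B
t=26: ready={B,E,F} → run B
t=27: ready={E,F} → run F
t=28: ready={E,F} → run F
t=29: ready={E,F} → run F
t=30: ready={E,F} → run F
t=31: ready={E,F} → run F
t=32: ready={E,F} → run F
t=33: ready={E,F} → run F
t=34: ready={E} → run E
t=35: ready={E} → run E
t=36: ready={E} → run E
t=37: ready={E} → run E
t=38: ready={E} → run E
t=39: ready={E} → run E
t=40: ready={E} → run E
t=41: ready={E} → run E
t=42: (idle)
t=43: (idle)
t=44: (idle)
t=45: (idle)
t=46: (idle)
t=47: (idle)
t=48: (idle)
t=49: (idle)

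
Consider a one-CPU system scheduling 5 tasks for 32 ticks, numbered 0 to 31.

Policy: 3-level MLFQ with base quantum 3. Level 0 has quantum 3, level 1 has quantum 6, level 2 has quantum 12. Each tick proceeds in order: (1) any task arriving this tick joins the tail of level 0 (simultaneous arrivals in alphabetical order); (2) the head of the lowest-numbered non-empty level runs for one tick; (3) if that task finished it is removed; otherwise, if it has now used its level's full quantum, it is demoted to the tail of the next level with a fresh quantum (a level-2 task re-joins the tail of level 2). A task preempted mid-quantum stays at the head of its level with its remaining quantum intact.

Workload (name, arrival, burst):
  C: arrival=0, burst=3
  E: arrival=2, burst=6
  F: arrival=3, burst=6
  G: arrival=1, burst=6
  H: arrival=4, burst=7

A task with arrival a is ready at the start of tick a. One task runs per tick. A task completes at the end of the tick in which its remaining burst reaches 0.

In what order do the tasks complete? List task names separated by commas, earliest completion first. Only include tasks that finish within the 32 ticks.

t=0: L0/L1/L2 = C/-/- → run C
t=1: L0/L1/L2 = CG/-/- → run C
t=2: L0/L1/L2 = CGE/-/- → run C
t=3: L0/L1/L2 = GEF/-/- → run G
t=4: L0/L1/L2 = GEFH/-/- → run G
t=5: L0/L1/L2 = GEFH/-/- → run G
t=6: L0/L1/L2 = EFH/G/- → run E
t=7: L0/L1/L2 = EFH/G/- → run E
t=8: L0/L1/L2 = EFH/G/- → run E
t=9: L0/L1/L2 = FH/GE/- → run F
t=10: L0/L1/L2 = FH/GE/- → run F
t=11: L0/L1/L2 = FH/GE/- → run F
t=12: L0/L1/L2 = H/GEF/- → run H
t=13: L0/L1/L2 = H/GEF/- → run H
t=14: L0/L1/L2 = H/GEF/- → run H
t=15: L0/L1/L2 = -/GEFH/- → run G
t=16: L0/L1/L2 = -/GEFH/- → run G
t=17: L0/L1/L2 = -/GEFH/- → run G
t=18: L0/L1/L2 = -/EFH/- → run E
t=19: L0/L1/L2 = -/EFH/- → run E
t=20: L0/L1/L2 = -/EFH/- → run E
t=21: L0/L1/L2 = -/FH/- → run F
t=22: L0/L1/L2 = -/FH/- → run F
t=23: L0/L1/L2 = -/FH/- → run F
t=24: L0/L1/L2 = -/H/- → run H
t=25: L0/L1/L2 = -/H/- → run H
t=26: L0/L1/L2 = -/H/- → run H
t=27: L0/L1/L2 = -/H/- → run H
t=28: (idle)
t=29: (idle)
t=30: (idle)
t=31: (idle)

completion order = C, G, E, F, H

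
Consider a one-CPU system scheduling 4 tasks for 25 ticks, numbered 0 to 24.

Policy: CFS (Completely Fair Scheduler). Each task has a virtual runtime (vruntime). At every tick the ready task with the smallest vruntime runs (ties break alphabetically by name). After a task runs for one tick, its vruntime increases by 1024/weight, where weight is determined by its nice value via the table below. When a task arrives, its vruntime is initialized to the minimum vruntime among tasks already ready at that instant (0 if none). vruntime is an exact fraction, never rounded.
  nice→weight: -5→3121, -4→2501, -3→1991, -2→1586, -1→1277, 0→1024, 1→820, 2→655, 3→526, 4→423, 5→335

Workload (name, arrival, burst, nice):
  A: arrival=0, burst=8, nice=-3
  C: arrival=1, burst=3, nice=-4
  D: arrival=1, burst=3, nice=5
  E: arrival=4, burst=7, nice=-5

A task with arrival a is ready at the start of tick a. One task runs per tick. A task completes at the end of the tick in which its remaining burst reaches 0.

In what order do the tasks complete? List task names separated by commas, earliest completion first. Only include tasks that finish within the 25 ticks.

t=0: vr[A=0] → run A
t=1: vr[A=1024/1991 C=1024/1991 D=1024/1991] → run A
t=2: vr[A=2048/1991 C=1024/1991 D=1024/1991] → run C
t=3: vr[A=2048/1991 C=4599808/4979491 D=1024/1991] → run D
t=4: vr[A=2048/1991 C=4599808/4979491 D=2381824/666985 E=4599808/4979491] → run C
t=5: vr[A=2048/1991 C=6638592/4979491 D=2381824/666985 E=4599808/4979491] → run E
t=6: vr[A=2048/1991 C=6638592/4979491 D=2381824/666985 E=19454999552/15540991411] → run A
t=7: vr[A=3072/1991 C=6638592/4979491 D=2381824/666985 E=19454999552/15540991411] → run E
t=8: vr[A=3072/1991 C=6638592/4979491 D=2381824/666985 E=24553998336/15540991411] → run C
t=9: vr[A=3072/1991 D=2381824/666985 E=24553998336/15540991411] → run A
t=10: vr[A=4096/1991 D=2381824/666985 E=24553998336/15540991411] → run E
t=11: vr[A=4096/1991 D=2381824/666985 E=29652997120/15540991411] → run E
t=12: vr[A=4096/1991 D=2381824/666985 E=34751995904/15540991411] → run A
t=13: vr[A=5120/1991 D=2381824/666985 E=34751995904/15540991411] → run E
t=14: vr[A=5120/1991 D=2381824/666985 E=39850994688/15540991411] → run E
t=15: vr[A=5120/1991 D=2381824/666985 E=44949993472/15540991411] → run A
t=16: vr[A=6144/1991 D=2381824/666985 E=44949993472/15540991411] → run E
t=17: vr[A=6144/1991 D=2381824/666985] → run A
t=18: vr[A=7168/1991 D=2381824/666985] → run D
t=19: vr[A=7168/1991 D=4420608/666985] → run A
t=20: vr[D=4420608/666985] → run D
t=21: (idle)
t=22: (idle)
t=23: (idle)
t=24: (idle)

completion order = C, E, A, D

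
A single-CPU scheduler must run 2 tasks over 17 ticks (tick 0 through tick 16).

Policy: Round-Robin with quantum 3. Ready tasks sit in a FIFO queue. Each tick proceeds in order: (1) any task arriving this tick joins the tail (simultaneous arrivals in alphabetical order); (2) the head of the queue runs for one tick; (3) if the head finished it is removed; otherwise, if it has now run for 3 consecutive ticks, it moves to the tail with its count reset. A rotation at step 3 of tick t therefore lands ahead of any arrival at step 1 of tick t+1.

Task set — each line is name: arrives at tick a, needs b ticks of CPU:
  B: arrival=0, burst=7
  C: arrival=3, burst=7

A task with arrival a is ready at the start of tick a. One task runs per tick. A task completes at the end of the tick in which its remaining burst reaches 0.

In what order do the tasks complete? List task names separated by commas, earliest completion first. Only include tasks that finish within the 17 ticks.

t=0: queue=[B] q_used=0 → run B
t=1: queue=[B] q_used=1 → run B
t=2: queue=[B] q_used=2 → run B
t=3: queue=[B,C] q_used=0 → run B
t=4: queue=[B,C] q_used=1 → run B
t=5: queue=[B,C] q_used=2 → run B
t=6: queue=[C,B] q_used=0 → run C
t=7: queue=[C,B] q_used=1 → run C
t=8: queue=[C,B] q_used=2 → run C
t=9: queue=[B,C] q_used=0 → run B
t=10: queue=[C] q_used=0 → run C
t=11: queue=[C] q_used=1 → run C
t=12: queue=[C] q_used=2 → run C
t=13: queue=[C] q_used=0 → run C
t=14: (idle)
t=15: (idle)
t=16: (idle)

completion order = B, C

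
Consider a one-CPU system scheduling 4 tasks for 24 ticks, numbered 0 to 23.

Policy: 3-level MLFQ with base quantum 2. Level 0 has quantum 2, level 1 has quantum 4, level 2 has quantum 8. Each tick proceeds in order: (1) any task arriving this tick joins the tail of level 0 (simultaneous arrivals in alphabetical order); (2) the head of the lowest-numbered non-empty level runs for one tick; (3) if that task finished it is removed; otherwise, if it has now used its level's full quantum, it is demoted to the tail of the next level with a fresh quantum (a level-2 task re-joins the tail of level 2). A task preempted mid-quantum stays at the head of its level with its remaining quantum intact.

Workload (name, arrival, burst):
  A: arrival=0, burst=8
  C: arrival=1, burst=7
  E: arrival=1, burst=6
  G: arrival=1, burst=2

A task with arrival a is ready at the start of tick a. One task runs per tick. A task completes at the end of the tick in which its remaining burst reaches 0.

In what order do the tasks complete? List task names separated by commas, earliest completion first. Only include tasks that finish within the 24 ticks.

t=0: L0/L1/L2 = A/-/- → run A
t=1: L0/L1/L2 = ACEG/-/- → run A
t=2: L0/L1/L2 = CEG/A/- → run C
t=3: L0/L1/L2 = CEG/A/- → run C
t=4: L0/L1/L2 = EG/AC/- → run E
t=5: L0/L1/L2 = EG/AC/- → run E
t=6: L0/L1/L2 = G/ACE/- → run G
t=7: L0/L1/L2 = G/ACE/- → run G
t=8: L0/L1/L2 = -/ACE/- → run A
t=9: L0/L1/L2 = -/ACE/- → run A
t=10: L0/L1/L2 = -/ACE/- → run A
t=11: L0/L1/L2 = -/ACE/- → run A
t=12: L0/L1/L2 = -/CE/A → run C
t=13: L0/L1/L2 = -/CE/A → run C
t=14: L0/L1/L2 = -/CE/A → run C
t=15: L0/L1/L2 = -/CE/A → run C
t=16: L0/L1/L2 = -/E/AC → run E
t=17: L0/L1/L2 = -/E/AC → run E
t=18: L0/L1/L2 = -/E/AC → run E
t=19: L0/L1/L2 = -/E/AC → run E
t=20: L0/L1/L2 = -/-/AC → run A
t=21: L0/L1/L2 = -/-/AC → run A
t=22: L0/L1/L2 = -/-/C → run C
t=23: (idle)

completion order = G, E, A, C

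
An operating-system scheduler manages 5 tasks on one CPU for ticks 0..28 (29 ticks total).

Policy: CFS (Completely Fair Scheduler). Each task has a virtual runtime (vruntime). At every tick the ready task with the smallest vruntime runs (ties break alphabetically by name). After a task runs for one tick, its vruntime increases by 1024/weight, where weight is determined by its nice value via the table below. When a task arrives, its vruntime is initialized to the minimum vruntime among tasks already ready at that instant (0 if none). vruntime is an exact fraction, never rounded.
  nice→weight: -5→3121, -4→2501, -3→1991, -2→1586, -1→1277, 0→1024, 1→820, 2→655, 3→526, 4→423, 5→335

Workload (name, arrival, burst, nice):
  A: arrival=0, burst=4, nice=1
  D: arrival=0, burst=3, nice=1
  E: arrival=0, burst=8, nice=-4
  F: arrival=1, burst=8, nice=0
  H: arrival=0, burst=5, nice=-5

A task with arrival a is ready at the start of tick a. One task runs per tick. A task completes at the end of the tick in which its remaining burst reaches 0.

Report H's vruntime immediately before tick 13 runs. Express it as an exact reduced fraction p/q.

vruntime(H, start of tick 13) = 4096/3121

t=0: vr[A=0 D=0 E=0 H=0] → run A
t=1: vr[A=256/205 D=0 E=0 F=0 H=0] → run D
t=2: vr[A=256/205 D=256/205 E=0 F=0 H=0] → run E
t=3: vr[A=256/205 D=256/205 E=1024/2501 F=0 H=0] → run F
t=4: vr[A=256/205 D=256/205 E=1024/2501 F=1 H=0] → run H
t=5: vr[A=256/205 D=256/205 E=1024/2501 F=1 H=1024/3121] → run H
t=6: vr[A=256/205 D=256/205 E=1024/2501 F=1 H=2048/3121] → run E
t=7: vr[A=256/205 D=256/205 E=2048/2501 F=1 H=2048/3121] → run H
t=8: vr[A=256/205 D=256/205 E=2048/2501 F=1 H=3072/3121] → run E
t=9: vr[A=256/205 D=256/205 E=3072/2501 F=1 H=3072/3121] → run H
t=10: vr[A=256/205 D=256/205 E=3072/2501 F=1 H=4096/3121] → run F
t=11: vr[A=256/205 D=256/205 E=3072/2501 F=2 H=4096/3121] → run E
t=12: vr[A=256/205 D=256/205 E=4096/2501 F=2 H=4096/3121] → run A
t=13: vr[A=512/205 D=256/205 E=4096/2501 F=2 H=4096/3121] → run D
t=14: vr[A=512/205 D=512/205 E=4096/2501 F=2 H=4096/3121] → run H
t=15: vr[A=512/205 D=512/205 E=4096/2501 F=2] → run E
t=16: vr[A=512/205 D=512/205 E=5120/2501 F=2] → run F
t=17: vr[A=512/205 D=512/205 E=5120/2501 F=3] → run E
t=18: vr[A=512/205 D=512/205 E=6144/2501 F=3] → run E
t=19: vr[A=512/205 D=512/205 E=7168/2501 F=3] → run A
t=20: vr[A=768/205 D=512/205 E=7168/2501 F=3] → run D
t=21: vr[A=768/205 E=7168/2501 F=3] → run E
t=22: vr[A=768/205 F=3] → run F
t=23: vr[A=768/205 F=4] → run A
t=24: vr[F=4] → run F
t=25: vr[F=5] → run F
t=26: vr[F=6] → run F
t=27: vr[F=7] → run F
t=28: (idle)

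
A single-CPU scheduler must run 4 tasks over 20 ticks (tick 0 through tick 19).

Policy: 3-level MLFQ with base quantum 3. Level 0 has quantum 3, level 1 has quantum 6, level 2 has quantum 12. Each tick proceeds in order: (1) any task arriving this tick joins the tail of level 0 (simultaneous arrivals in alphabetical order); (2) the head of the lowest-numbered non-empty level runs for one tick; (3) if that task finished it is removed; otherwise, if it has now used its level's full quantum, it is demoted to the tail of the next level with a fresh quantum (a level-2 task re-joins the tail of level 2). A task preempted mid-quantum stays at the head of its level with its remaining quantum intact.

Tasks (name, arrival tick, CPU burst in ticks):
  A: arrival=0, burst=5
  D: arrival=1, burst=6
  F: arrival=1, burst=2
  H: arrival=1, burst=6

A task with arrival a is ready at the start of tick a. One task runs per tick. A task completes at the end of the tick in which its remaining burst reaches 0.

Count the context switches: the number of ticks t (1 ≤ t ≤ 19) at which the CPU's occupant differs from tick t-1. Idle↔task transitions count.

t=0: L0/L1/L2 = A/-/- → run A
t=1: L0/L1/L2 = ADFH/-/- → run A
t=2: L0/L1/L2 = ADFH/-/- → run A
t=3: L0/L1/L2 = DFH/A/- → run D
t=4: L0/L1/L2 = DFH/A/- → run D
t=5: L0/L1/L2 = DFH/A/- → run D
t=6: L0/L1/L2 = FH/AD/- → run F
t=7: L0/L1/L2 = FH/AD/- → run F
t=8: L0/L1/L2 = H/AD/- → run H
t=9: L0/L1/L2 = H/AD/- → run H
t=10: L0/L1/L2 = H/AD/- → run H
t=11: L0/L1/L2 = -/ADH/- → run A
t=12: L0/L1/L2 = -/ADH/- → run A
t=13: L0/L1/L2 = -/DH/- → run D
t=14: L0/L1/L2 = -/DH/- → run D
t=15: L0/L1/L2 = -/DH/- → run D
t=16: L0/L1/L2 = -/H/- → run H
t=17: L0/L1/L2 = -/H/- → run H
t=18: L0/L1/L2 = -/H/- → run H
t=19: (idle)

context switches = 7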